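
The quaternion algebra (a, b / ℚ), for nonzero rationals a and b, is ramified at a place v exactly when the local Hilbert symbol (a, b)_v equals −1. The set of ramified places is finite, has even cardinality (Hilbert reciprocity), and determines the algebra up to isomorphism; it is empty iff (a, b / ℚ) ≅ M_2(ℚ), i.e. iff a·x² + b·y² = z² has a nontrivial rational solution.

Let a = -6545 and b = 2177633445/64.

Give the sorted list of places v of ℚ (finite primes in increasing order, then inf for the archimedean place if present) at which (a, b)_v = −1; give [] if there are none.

Mod squares: a ≡ -6545, b ≡ 76245. Check v ∈ {∞, 2, 3, 5, 7, 11, 13, 17, 23}.
v=13: a=13^0·(≡7), b=13^5·(≡11) mod 13; (7|13)=-1, (11|13)=-1; (−1)^{0·5·6}·(-1)^5·(-1)^0 = -1.
v=3: a=3^0·(≡1), b=3^1·(≡2) mod 3; (1|3)=+1, (2|3)=-1; (−1)^{0·1·1}·(+1)^1·(-1)^0 = +1.
v=7: a=7^1·(≡3), b=7^0·(≡1) mod 7; (3|7)=-1, (1|7)=+1; (−1)^{1·0·3}·(-1)^0·(+1)^1 = +1.
v=23: a=23^0·(≡10), b=23^1·(≡3) mod 23; (10|23)=-1, (3|23)=+1; (−1)^{0·1·11}·(-1)^1·(+1)^0 = -1.
v=5: a=5^1·(≡1), b=5^1·(≡1) mod 5; (1|5)=+1, (1|5)=+1; (−1)^{1·1·2}·(+1)^1·(+1)^1 = +1.
v=∞: -6545 < 0 and 76245 > 0  ⇒  (a,b)_∞ = +1.
v=17: a=17^1·(≡6), b=17^1·(≡5) mod 17; (6|17)=-1, (5|17)=-1; (−1)^{1·1·8}·(-1)^1·(-1)^1 = +1.
v=11: a=11^1·(≡10), b=11^0·(≡1) mod 11; (10|11)=-1, (1|11)=+1; (−1)^{1·0·5}·(-1)^0·(+1)^1 = +1.
v=2: v_2(a)=0, v_2(b)=-6; units ≡ 7, 5 (mod 8); ε·ε+αω+βω = 1·0+0·1+-6·0 ≡ 0  ⇒  (a,b)_2 = +1.
Ram(-6545, 76245) = {13, 23}; no ℚ_13-point on the conic.

[13, 23]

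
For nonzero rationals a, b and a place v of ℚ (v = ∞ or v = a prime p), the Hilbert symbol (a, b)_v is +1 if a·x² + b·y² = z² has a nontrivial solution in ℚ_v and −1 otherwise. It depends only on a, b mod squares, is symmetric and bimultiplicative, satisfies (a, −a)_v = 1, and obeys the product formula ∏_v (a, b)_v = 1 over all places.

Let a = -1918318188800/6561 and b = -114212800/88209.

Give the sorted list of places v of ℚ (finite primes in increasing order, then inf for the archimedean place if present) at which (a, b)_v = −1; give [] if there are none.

Mod squares: a ≡ -17, b ≡ -247. Check v ∈ {∞, 2, 3, 5, 11, 13, 17, 19}.
v=17: a=17^3·(≡2), b=17^2·(≡13) mod 17; (2|17)=+1, (13|17)=+1; (−1)^{3·2·8}·(+1)^2·(+1)^3 = +1.
v=3: a=3^-8·(≡1), b=3^-6·(≡2) mod 3; (1|3)=+1, (2|3)=-1; (−1)^{-8·-6·1}·(+1)^-6·(-1)^-8 = +1.
v=5: a=5^2·(≡3), b=5^2·(≡2) mod 5; (3|5)=-1, (2|5)=-1; (−1)^{2·2·2}·(-1)^2·(-1)^2 = +1.
v=11: a=11^0·(≡4), b=11^-2·(≡8) mod 11; (4|11)=+1, (8|11)=-1; (−1)^{0·-2·5}·(+1)^-2·(-1)^0 = +1.
v=13: a=13^2·(≡3), b=13^1·(≡2) mod 13; (3|13)=+1, (2|13)=-1; (−1)^{2·1·6}·(+1)^1·(-1)^2 = +1.
v=19: a=19^2·(≡8), b=19^1·(≡7) mod 19; (8|19)=-1, (7|19)=+1; (−1)^{2·1·9}·(-1)^1·(+1)^2 = -1.
v=2: v_2(a)=8, v_2(b)=6; units ≡ 7, 1 (mod 8); ε·ε+αω+βω = 1·0+8·0+6·0 ≡ 0  ⇒  (a,b)_2 = +1.
v=∞: -17 < 0 and -247 < 0  ⇒  (a,b)_∞ = -1.
Ram(-17, -247) = {19, ∞}; no ℚ_19-point on the conic.

[19, inf]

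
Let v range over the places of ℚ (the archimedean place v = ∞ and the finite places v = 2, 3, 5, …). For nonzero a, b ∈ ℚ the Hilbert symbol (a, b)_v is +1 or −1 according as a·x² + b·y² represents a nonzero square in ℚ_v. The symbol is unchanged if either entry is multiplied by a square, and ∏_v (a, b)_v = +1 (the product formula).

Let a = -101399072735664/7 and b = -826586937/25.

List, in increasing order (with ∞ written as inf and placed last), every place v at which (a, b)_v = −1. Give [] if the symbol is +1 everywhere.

[2, 7, 11, inf]

(a, b) ≡ (-77, -697) mod (ℚ^×)²; places V = {2, 3, 5, 7, 11, 17, 41, ∞}.
(a,b)_2: α=4, β=0; u≡3, v≡7 (mod 8); ε(u)ε(v)=1·1, αω(v)=4·0, βω(u)=0·1; sum ≡ 1  ⇒  -1.
(a,b)_3: α=4, u≡1; β=4, v≡2 (mod 3); (1|3)=+1, (2|3)=-1; sign (−1)^0·+1^4·-1^4 = +1.
(a,b)_41: α=2, u≡2; β=1, v≡6 (mod 41); (2|41)=+1, (6|41)=-1; sign (−1)^0·+1^1·-1^2 = +1.
(a,b)_7: α=-1, u≡3; β=0, v≡5 (mod 7); (3|7)=-1, (5|7)=-1; sign (−1)^0·-1^0·-1^-1 = -1.
(a,b)_11: α=5, u≡3; β=4, v≡2 (mod 11); (3|11)=+1, (2|11)=-1; sign (−1)^0·+1^4·-1^5 = -1.
(a,b)_5: α=0, u≡3; β=-2, v≡3 (mod 5); (3|5)=-1, (3|5)=-1; sign (−1)^0·-1^-2·-1^0 = +1.
(a,b)_∞: sgn(-77)=−, sgn(-697)=−, so -1.
(a,b)_17: α=2, u≡9; β=1, v≡14 (mod 17); (9|17)=+1, (14|17)=-1; sign (−1)^0·+1^1·-1^2 = +1.
(-77, -697 / ℚ) ramifies at {2, 7, 11, ∞}: a division algebra.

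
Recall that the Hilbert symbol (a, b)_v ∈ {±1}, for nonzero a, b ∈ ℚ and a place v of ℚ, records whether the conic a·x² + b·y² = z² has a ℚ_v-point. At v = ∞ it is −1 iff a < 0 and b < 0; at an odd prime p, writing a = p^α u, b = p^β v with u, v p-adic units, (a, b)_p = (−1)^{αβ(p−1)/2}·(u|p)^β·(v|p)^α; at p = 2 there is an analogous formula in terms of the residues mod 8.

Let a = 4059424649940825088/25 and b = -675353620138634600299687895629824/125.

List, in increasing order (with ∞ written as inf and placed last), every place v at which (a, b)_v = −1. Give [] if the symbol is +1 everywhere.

Mod squares: a ≡ 1315237, b ≡ -274505. Check v ∈ {∞, 2, 3, 5, 7, 11, 19, 23, 29, 31}.
v=23: a=23^2·(≡14), b=23^3·(≡4) mod 23; (14|23)=-1, (4|23)=+1; (−1)^{2·3·11}·(-1)^3·(+1)^2 = -1.
v=2: v_2(a)=10, v_2(b)=18; units ≡ 5, 7 (mod 8); ε·ε+αω+βω = 0·1+10·0+18·1 ≡ 0  ⇒  (a,b)_2 = +1.
v=3: a=3^0·(≡1), b=3^2·(≡1) mod 3; (1|3)=+1, (1|3)=+1; (−1)^{0·2·1}·(+1)^2·(+1)^0 = +1.
v=11: a=11^3·(≡2), b=11^5·(≡4) mod 11; (2|11)=-1, (4|11)=+1; (−1)^{3·5·5}·(-1)^5·(+1)^3 = +1.
v=5: a=5^-2·(≡3), b=5^-3·(≡1) mod 5; (3|5)=-1, (1|5)=+1; (−1)^{-2·-3·2}·(-1)^-3·(+1)^-2 = -1.
v=31: a=31^3·(≡1), b=31^5·(≡3) mod 31; (1|31)=+1, (3|31)=-1; (−1)^{3·5·15}·(+1)^5·(-1)^3 = +1.
v=29: a=29^1·(≡21), b=29^2·(≡23) mod 29; (21|29)=-1, (23|29)=+1; (−1)^{1·2·14}·(-1)^2·(+1)^1 = +1.
v=19: a=19^1·(≡9), b=19^2·(≡11) mod 19; (9|19)=+1, (11|19)=+1; (−1)^{1·2·9}·(+1)^2·(+1)^1 = +1.
v=7: a=7^3·(≡4), b=7^5·(≡3) mod 7; (4|7)=+1, (3|7)=-1; (−1)^{3·5·3}·(+1)^5·(-1)^3 = +1.
v=∞: 1315237 > 0 and -274505 < 0  ⇒  (a,b)_∞ = +1.
|Ram(1315237, -274505)| = 2, even; anisotropic at {5, 23}.

[5, 23]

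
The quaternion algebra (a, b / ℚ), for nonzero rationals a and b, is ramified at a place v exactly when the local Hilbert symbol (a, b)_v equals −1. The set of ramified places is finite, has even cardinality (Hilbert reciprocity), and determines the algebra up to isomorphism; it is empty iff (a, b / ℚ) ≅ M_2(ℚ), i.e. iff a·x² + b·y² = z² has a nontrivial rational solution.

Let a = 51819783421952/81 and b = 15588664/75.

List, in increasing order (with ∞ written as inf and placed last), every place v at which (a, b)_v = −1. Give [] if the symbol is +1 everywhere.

[2, 3, 13, 19]

(a, b) ≡ (2, 238602) mod (ℚ^×)²; places V = {2, 3, 5, 7, 13, 19, 23, ∞}.
(a,b)_19: α=2, u≡14; β=1, v≡2 (mod 19); (14|19)=-1, (2|19)=-1; sign (−1)^0·-1^1·-1^2 = -1.
(a,b)_7: α=2, u≡4; β=3, v≡5 (mod 7); (4|7)=+1, (5|7)=-1; sign (−1)^0·+1^3·-1^2 = +1.
(a,b)_3: α=-4, u≡2; β=-1, v≡1 (mod 3); (2|3)=-1, (1|3)=+1; sign (−1)^0·-1^-1·+1^-4 = -1.
(a,b)_∞: sgn(2)=+, sgn(238602)=+, so +1.
(a,b)_2: α=15, β=3; u≡1, v≡5 (mod 8); ε(u)ε(v)=0·0, αω(v)=15·1, βω(u)=3·0; sum ≡ 1  ⇒  -1.
(a,b)_23: α=2, u≡6; β=1, v≡16 (mod 23); (6|23)=+1, (16|23)=+1; sign (−1)^0·+1^1·+1^2 = +1.
(a,b)_13: α=2, u≡8; β=1, v≡6 (mod 13); (8|13)=-1, (6|13)=-1; sign (−1)^0·-1^1·-1^2 = -1.
(a,b)_5: α=0, u≡2; β=-2, v≡3 (mod 5); (2|5)=-1, (3|5)=-1; sign (−1)^0·-1^-2·-1^0 = +1.
Ram(2, 238602) = {2, 3, 13, 19}; no ℚ_2-point on the conic.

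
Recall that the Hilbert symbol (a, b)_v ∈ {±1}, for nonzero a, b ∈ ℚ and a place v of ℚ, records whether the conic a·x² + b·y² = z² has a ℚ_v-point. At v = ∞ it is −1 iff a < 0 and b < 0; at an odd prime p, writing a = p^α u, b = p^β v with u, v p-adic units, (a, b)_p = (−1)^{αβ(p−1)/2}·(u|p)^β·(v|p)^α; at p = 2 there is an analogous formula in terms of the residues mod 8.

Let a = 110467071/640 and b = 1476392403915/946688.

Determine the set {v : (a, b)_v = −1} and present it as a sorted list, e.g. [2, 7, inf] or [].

[2, 3, 5, 13]

Mod squares: a ≡ 390, b ≡ 1430. Check v ∈ {∞, 2, 3, 5, 11, 13, 17, 43}.
v=∞: 390 > 0 and 1430 > 0  ⇒  (a,b)_∞ = +1.
v=13: a=13^1·(≡10), b=13^1·(≡2) mod 13; (10|13)=+1, (2|13)=-1; (−1)^{1·1·6}·(+1)^1·(-1)^1 = -1.
v=2: v_2(a)=-7, v_2(b)=-9; units ≡ 3, 3 (mod 8); ε·ε+αω+βω = 1·1+-7·1+-9·1 ≡ 1  ⇒  (a,b)_2 = -1.
v=17: a=17^2·(≡1), b=17^2·(≡15) mod 17; (1|17)=+1, (15|17)=+1; (−1)^{2·2·8}·(+1)^2·(+1)^2 = +1.
v=43: a=43^0·(≡3), b=43^-2·(≡13) mod 43; (3|43)=-1, (13|43)=+1; (−1)^{0·-2·21}·(-1)^-2·(+1)^0 = +1.
v=3: a=3^5·(≡1), b=3^10·(≡2) mod 3; (1|3)=+1, (2|3)=-1; (−1)^{5·10·1}·(+1)^10·(-1)^5 = -1.
v=5: a=5^-1·(≡2), b=5^1·(≡1) mod 5; (2|5)=-1, (1|5)=+1; (−1)^{-1·1·2}·(-1)^1·(+1)^-1 = -1.
v=11: a=11^2·(≡3), b=11^3·(≡5) mod 11; (3|11)=+1, (5|11)=+1; (−1)^{2·3·5}·(+1)^3·(+1)^2 = +1.
|Ram(390, 1430)| = 4, even; anisotropic at {2, 3, 5, 13}.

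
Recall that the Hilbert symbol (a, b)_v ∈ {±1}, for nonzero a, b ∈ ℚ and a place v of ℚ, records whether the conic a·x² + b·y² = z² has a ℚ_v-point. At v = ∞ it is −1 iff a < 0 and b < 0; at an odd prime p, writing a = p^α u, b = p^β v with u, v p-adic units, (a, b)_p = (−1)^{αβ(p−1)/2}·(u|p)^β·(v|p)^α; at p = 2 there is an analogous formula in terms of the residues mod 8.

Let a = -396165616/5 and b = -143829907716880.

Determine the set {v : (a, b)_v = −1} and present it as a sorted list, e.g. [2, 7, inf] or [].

(a, b) ≡ (-1023155, -1705) mod (ℚ^×)²; places V = {2, 5, 7, 11, 23, 31, 41, ∞}.
(a,b)_5: α=-1, u≡4; β=1, v≡4 (mod 5); (4|5)=+1, (4|5)=+1; sign (−1)^0·+1^1·+1^-1 = +1.
(a,b)_41: α=1, u≡28; β=2, v≡24 (mod 41); (28|41)=-1, (24|41)=-1; sign (−1)^0·-1^2·-1^1 = -1.
(a,b)_11: α=2, u≡2; β=3, v≡6 (mod 11); (2|11)=-1, (6|11)=-1; sign (−1)^0·-1^3·-1^2 = -1.
(a,b)_7: α=1, u≡2; β=2, v≡6 (mod 7); (2|7)=+1, (6|7)=-1; sign (−1)^0·+1^2·-1^1 = -1.
(a,b)_2: α=4, β=4; u≡5, v≡7 (mod 8); ε(u)ε(v)=0·1, αω(v)=4·0, βω(u)=4·1; sum ≡ 0  ⇒  +1.
(a,b)_31: α=1, u≡18; β=1, v≡20 (mod 31); (18|31)=+1, (20|31)=+1; sign (−1)^1·+1^1·+1^1 = -1.
(a,b)_∞: sgn(-1023155)=−, sgn(-1705)=−, so -1.
(a,b)_23: α=1, u≡17; β=2, v≡20 (mod 23); (17|23)=-1, (20|23)=-1; sign (−1)^0·-1^2·-1^1 = -1.
Ram(-1023155, -1705) = {7, 11, 23, 31, 41, ∞}; no ℚ_7-point on the conic.

[7, 11, 23, 31, 41, inf]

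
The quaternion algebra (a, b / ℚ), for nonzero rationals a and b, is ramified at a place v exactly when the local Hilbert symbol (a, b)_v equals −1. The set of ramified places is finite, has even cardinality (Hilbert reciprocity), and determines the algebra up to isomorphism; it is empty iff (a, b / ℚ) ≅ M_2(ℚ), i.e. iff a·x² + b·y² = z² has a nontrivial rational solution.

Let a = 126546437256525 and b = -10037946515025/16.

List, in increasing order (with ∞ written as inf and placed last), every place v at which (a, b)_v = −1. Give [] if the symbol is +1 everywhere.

[]

Mod squares: a ≡ 6061, b ≡ -12441. Check v ∈ {∞, 2, 3, 5, 11, 13, 19, 23, 29}.
v=23: a=23^0·(≡6), b=23^2·(≡9) mod 23; (6|23)=+1, (9|23)=+1; (−1)^{0·2·11}·(+1)^2·(+1)^0 = +1.
v=11: a=11^1·(≡1), b=11^1·(≡8) mod 11; (1|11)=+1, (8|11)=-1; (−1)^{1·1·5}·(+1)^1·(-1)^1 = +1.
v=19: a=19^3·(≡14), b=19^2·(≡9) mod 19; (14|19)=-1, (9|19)=+1; (−1)^{3·2·9}·(-1)^2·(+1)^3 = +1.
v=5: a=5^2·(≡1), b=5^2·(≡4) mod 5; (1|5)=+1, (4|5)=+1; (−1)^{2·2·2}·(+1)^2·(+1)^2 = +1.
v=∞: 6061 > 0 and -12441 < 0  ⇒  (a,b)_∞ = +1.
v=29: a=29^1·(≡23), b=29^1·(≡1) mod 29; (23|29)=+1, (1|29)=+1; (−1)^{1·1·14}·(+1)^1·(+1)^1 = +1.
v=3: a=3^4·(≡1), b=3^1·(≡2) mod 3; (1|3)=+1, (2|3)=-1; (−1)^{4·1·1}·(+1)^1·(-1)^4 = +1.
v=13: a=13^4·(≡1), b=13^3·(≡6) mod 13; (1|13)=+1, (6|13)=-1; (−1)^{4·3·6}·(+1)^3·(-1)^4 = +1.
v=2: v_2(a)=0, v_2(b)=-4; units ≡ 5, 7 (mod 8); ε·ε+αω+βω = 0·1+0·0+-4·1 ≡ 0  ⇒  (a,b)_2 = +1.
Every local symbol is +1, so the conic 6061·x² + -12441·y² = z² has ℚ_v-points for all v and hence a ℚ-point; (a, b / ℚ) ≅ M_2(ℚ).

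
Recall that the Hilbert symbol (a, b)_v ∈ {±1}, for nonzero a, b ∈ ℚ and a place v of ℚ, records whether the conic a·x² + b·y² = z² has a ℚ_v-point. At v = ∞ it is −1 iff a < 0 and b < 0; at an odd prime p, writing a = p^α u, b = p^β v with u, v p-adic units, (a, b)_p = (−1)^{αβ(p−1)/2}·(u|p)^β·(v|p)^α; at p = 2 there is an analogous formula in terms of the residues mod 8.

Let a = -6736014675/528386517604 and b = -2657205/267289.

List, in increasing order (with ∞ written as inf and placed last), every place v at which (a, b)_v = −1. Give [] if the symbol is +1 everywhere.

Mod squares: a ≡ -3, b ≡ -5. Check v ∈ {∞, 2, 3, 5, 11, 13, 19, 37, 47}.
v=3: a=3^13·(≡2), b=3^12·(≡1) mod 3; (2|3)=-1, (1|3)=+1; (−1)^{13·12·1}·(-1)^12·(+1)^13 = +1.
v=47: a=47^-2·(≡20), b=47^-2·(≡3) mod 47; (20|47)=-1, (3|47)=+1; (−1)^{-2·-2·23}·(-1)^-2·(+1)^-2 = +1.
v=19: a=19^-2·(≡5), b=19^0·(≡12) mod 19; (5|19)=+1, (12|19)=-1; (−1)^{-2·0·9}·(+1)^0·(-1)^-2 = +1.
v=13: a=13^2·(≡12), b=13^0·(≡11) mod 13; (12|13)=+1, (11|13)=-1; (−1)^{2·0·6}·(+1)^0·(-1)^2 = +1.
v=5: a=5^2·(≡2), b=5^1·(≡1) mod 5; (2|5)=-1, (1|5)=+1; (−1)^{2·1·2}·(-1)^1·(+1)^2 = -1.
v=∞: -3 < 0 and -5 < 0  ⇒  (a,b)_∞ = -1.
v=37: a=37^-2·(≡12), b=37^0·(≡24) mod 37; (12|37)=+1, (24|37)=-1; (−1)^{-2·0·18}·(+1)^0·(-1)^-2 = +1.
v=11: a=11^-2·(≡2), b=11^-2·(≡6) mod 11; (2|11)=-1, (6|11)=-1; (−1)^{-2·-2·5}·(-1)^-2·(-1)^-2 = +1.
v=2: v_2(a)=-2, v_2(b)=0; units ≡ 5, 3 (mod 8); ε·ε+αω+βω = 0·1+-2·1+0·1 ≡ 0  ⇒  (a,b)_2 = +1.
Ram(-3, -5) = {5, ∞}; no ℚ_5-point on the conic.

[5, inf]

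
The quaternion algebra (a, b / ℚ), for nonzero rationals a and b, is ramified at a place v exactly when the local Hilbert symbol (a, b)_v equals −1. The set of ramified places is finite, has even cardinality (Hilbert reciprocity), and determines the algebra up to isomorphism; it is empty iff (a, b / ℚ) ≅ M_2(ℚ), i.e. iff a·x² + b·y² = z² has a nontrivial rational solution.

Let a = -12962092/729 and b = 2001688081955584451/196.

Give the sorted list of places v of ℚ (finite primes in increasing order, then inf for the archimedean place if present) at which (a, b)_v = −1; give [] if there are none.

[11, 31]

(a, b) ≡ (-3240523, 190619) mod (ℚ^×)²; places V = {2, 3, 7, 11, 13, 17, 31, 43, ∞}.
(a,b)_13: α=1, u≡3; β=3, v≡10 (mod 13); (3|13)=+1, (10|13)=+1; sign (−1)^0·+1^3·+1^1 = +1.
(a,b)_17: α=1, u≡13; β=2, v≡1 (mod 17); (13|17)=+1, (1|17)=+1; sign (−1)^0·+1^2·+1^1 = +1.
(a,b)_3: α=-6, u≡2; β=0, v≡2 (mod 3); (2|3)=-1, (2|3)=-1; sign (−1)^0·-1^0·-1^-6 = +1.
(a,b)_31: α=1, u≡23; β=3, v≡29 (mod 31); (23|31)=-1, (29|31)=-1; sign (−1)^1·-1^3·-1^1 = -1.
(a,b)_7: α=0, u≡4; β=-2, v≡4 (mod 7); (4|7)=+1, (4|7)=+1; sign (−1)^0·+1^-2·+1^0 = +1.
(a,b)_∞: sgn(-3240523)=−, sgn(190619)=+, so +1.
(a,b)_43: α=1, u≡7; β=3, v≡11 (mod 43); (7|43)=-1, (11|43)=+1; sign (−1)^1·-1^3·+1^1 = +1.
(a,b)_11: α=1, u≡1; β=3, v≡3 (mod 11); (1|11)=+1, (3|11)=+1; sign (−1)^1·+1^3·+1^1 = -1.
(a,b)_2: α=2, β=-2; u≡5, v≡3 (mod 8); ε(u)ε(v)=0·1, αω(v)=2·1, βω(u)=-2·1; sum ≡ 0  ⇒  +1.
(-3240523, 190619 / ℚ) ramifies at {11, 31}: a division algebra.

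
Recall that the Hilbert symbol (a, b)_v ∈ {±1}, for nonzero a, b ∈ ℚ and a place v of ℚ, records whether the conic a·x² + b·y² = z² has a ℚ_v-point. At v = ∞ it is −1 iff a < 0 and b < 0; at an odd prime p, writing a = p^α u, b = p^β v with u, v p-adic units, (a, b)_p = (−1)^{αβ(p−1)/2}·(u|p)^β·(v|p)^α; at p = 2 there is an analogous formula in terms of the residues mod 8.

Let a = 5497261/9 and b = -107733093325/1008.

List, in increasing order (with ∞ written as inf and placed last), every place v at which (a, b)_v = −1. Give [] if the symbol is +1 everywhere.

Mod squares: a ≡ 112189, b ≡ -178492699. Check v ∈ {∞, 2, 3, 5, 7, 11, 13, 31, 37, 43, 47}.
v=∞: 112189 > 0 and -178492699 < 0  ⇒  (a,b)_∞ = +1.
v=43: a=43^0·(≡30), b=43^1·(≡33) mod 43; (30|43)=-1, (33|43)=-1; (−1)^{0·1·21}·(-1)^1·(-1)^0 = -1.
v=11: a=11^1·(≡6), b=11^1·(≡6) mod 11; (6|11)=-1, (6|11)=-1; (−1)^{1·1·5}·(-1)^1·(-1)^1 = -1.
v=5: a=5^0·(≡4), b=5^2·(≡4) mod 5; (4|5)=+1, (4|5)=+1; (−1)^{0·2·2}·(+1)^2·(+1)^0 = +1.
v=2: v_2(a)=0, v_2(b)=-4; units ≡ 5, 5 (mod 8); ε·ε+αω+βω = 0·0+0·1+-4·1 ≡ 0  ⇒  (a,b)_2 = +1.
v=3: a=3^-2·(≡1), b=3^-2·(≡2) mod 3; (1|3)=+1, (2|3)=-1; (−1)^{-2·-2·1}·(+1)^-2·(-1)^-2 = +1.
v=47: a=47^1·(≡3), b=47^1·(≡27) mod 47; (3|47)=+1, (27|47)=+1; (−1)^{1·1·23}·(+1)^1·(+1)^1 = -1.
v=13: a=13^0·(≡9), b=13^2·(≡6) mod 13; (9|13)=+1, (6|13)=-1; (−1)^{0·2·6}·(+1)^2·(-1)^0 = +1.
v=37: a=37^0·(≡19), b=37^1·(≡9) mod 37; (19|37)=-1, (9|37)=+1; (−1)^{0·1·18}·(-1)^1·(+1)^0 = -1.
v=7: a=7^3·(≡2), b=7^-1·(≡6) mod 7; (2|7)=+1, (6|7)=-1; (−1)^{3·-1·3}·(+1)^-1·(-1)^3 = +1.
v=31: a=31^1·(≡15), b=31^1·(≡2) mod 31; (15|31)=-1, (2|31)=+1; (−1)^{1·1·15}·(-1)^1·(+1)^1 = +1.
Ram(112189, -178492699) = {11, 37, 43, 47}; no ℚ_11-point on the conic.

[11, 37, 43, 47]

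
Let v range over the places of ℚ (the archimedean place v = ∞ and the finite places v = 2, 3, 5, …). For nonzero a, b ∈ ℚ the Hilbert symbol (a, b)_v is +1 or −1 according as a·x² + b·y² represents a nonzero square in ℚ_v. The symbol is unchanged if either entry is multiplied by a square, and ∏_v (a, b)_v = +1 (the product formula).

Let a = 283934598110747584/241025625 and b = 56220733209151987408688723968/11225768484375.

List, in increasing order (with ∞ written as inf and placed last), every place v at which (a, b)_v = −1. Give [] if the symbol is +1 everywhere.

[17, 19, 31, 37]

Mod squares: a ≡ 31, b ≡ 549746. Check v ∈ {∞, 2, 3, 5, 7, 11, 13, 17, 19, 23, 31, 37}.
v=23: a=23^-2·(≡1), b=23^-3·(≡7) mod 23; (1|23)=+1, (7|23)=-1; (−1)^{-2·-3·11}·(+1)^-3·(-1)^-2 = +1.
v=19: a=19^2·(≡3), b=19^3·(≡11) mod 19; (3|19)=-1, (11|19)=+1; (−1)^{2·3·9}·(-1)^3·(+1)^2 = -1.
v=13: a=13^2·(≡7), b=13^8·(≡8) mod 13; (7|13)=-1, (8|13)=-1; (−1)^{2·8·6}·(-1)^8·(-1)^2 = +1.
v=3: a=3^-6·(≡1), b=3^-10·(≡2) mod 3; (1|3)=+1, (2|3)=-1; (−1)^{-6·-10·1}·(+1)^-10·(-1)^-6 = +1.
v=∞: 31 > 0 and 549746 > 0  ⇒  (a,b)_∞ = +1.
v=7: a=7^2·(≡3), b=7^2·(≡2) mod 7; (3|7)=-1, (2|7)=+1; (−1)^{2·2·3}·(-1)^2·(+1)^2 = +1.
v=11: a=11^2·(≡4), b=11^2·(≡10) mod 11; (4|11)=+1, (10|11)=-1; (−1)^{2·2·5}·(+1)^2·(-1)^2 = +1.
v=5: a=5^-4·(≡4), b=5^-6·(≡1) mod 5; (4|5)=+1, (1|5)=+1; (−1)^{-4·-6·2}·(+1)^-6·(+1)^-4 = +1.
v=17: a=17^2·(≡6), b=17^1·(≡16) mod 17; (6|17)=-1, (16|17)=+1; (−1)^{2·1·8}·(-1)^1·(+1)^2 = -1.
v=37: a=37^2·(≡8), b=37^3·(≡36) mod 37; (8|37)=-1, (36|37)=+1; (−1)^{2·3·18}·(-1)^3·(+1)^2 = -1.
v=2: v_2(a)=6, v_2(b)=11; units ≡ 7, 1 (mod 8); ε·ε+αω+βω = 1·0+6·0+11·0 ≡ 0  ⇒  (a,b)_2 = +1.
v=31: a=31^1·(≡5), b=31^2·(≡17) mod 31; (5|31)=+1, (17|31)=-1; (−1)^{1·2·15}·(+1)^2·(-1)^1 = -1.
(31, 549746 / ℚ) ramifies at {17, 19, 31, 37}: a division algebra.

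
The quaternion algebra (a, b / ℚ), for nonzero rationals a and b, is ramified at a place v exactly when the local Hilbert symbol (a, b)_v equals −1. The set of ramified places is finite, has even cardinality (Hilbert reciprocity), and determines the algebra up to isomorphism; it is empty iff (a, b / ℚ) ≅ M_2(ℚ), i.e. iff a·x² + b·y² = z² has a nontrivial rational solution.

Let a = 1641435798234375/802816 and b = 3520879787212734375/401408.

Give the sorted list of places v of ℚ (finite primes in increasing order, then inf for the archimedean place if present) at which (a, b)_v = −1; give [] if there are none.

[2, 5, 11, 29]

(a, b) ≡ (87, 41470) mod (ℚ^×)²; places V = {2, 3, 5, 7, 11, 13, 29, ∞}.
(a,b)_29: α=1, u≡18; β=1, v≡22 (mod 29); (18|29)=-1, (22|29)=+1; sign (−1)^0·-1^1·+1^1 = -1.
(a,b)_11: α=2, u≡8; β=3, v≡7 (mod 11); (8|11)=-1, (7|11)=-1; sign (−1)^0·-1^3·-1^2 = -1.
(a,b)_7: α=-2, u≡6; β=-2, v≡1 (mod 7); (6|7)=-1, (1|7)=+1; sign (−1)^0·-1^-2·+1^-2 = +1.
(a,b)_5: α=6, u≡2; β=7, v≡1 (mod 5); (2|5)=-1, (1|5)=+1; sign (−1)^0·-1^7·+1^6 = -1.
(a,b)_2: α=-14, β=-13; u≡7, v≡7 (mod 8); ε(u)ε(v)=1·1, αω(v)=-14·0, βω(u)=-13·0; sum ≡ 1  ⇒  -1.
(a,b)_13: α=2, u≡9; β=3, v≡6 (mod 13); (9|13)=+1, (6|13)=-1; sign (−1)^0·+1^3·-1^2 = +1.
(a,b)_∞: sgn(87)=+, sgn(41470)=+, so +1.
(a,b)_3: α=11, u≡2; β=12, v≡1 (mod 3); (2|3)=-1, (1|3)=+1; sign (−1)^0·-1^12·+1^11 = +1.
Ram(87, 41470) = {2, 5, 11, 29}; no ℚ_2-point on the conic.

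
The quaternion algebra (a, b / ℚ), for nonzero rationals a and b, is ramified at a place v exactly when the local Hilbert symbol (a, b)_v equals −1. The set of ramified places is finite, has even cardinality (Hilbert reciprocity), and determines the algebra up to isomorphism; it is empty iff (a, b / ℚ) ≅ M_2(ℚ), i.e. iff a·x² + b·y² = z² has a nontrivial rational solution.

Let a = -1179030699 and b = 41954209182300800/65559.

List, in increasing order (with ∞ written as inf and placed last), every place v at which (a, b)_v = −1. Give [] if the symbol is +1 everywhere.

(a, b) ≡ (-11, 102102) mod (ℚ^×)²; places V = {2, 3, 5, 7, 11, 13, 17, 29, 41, ∞}.
(a,b)_13: α=0, u≡11; β=-1, v≡5 (mod 13); (11|13)=-1, (5|13)=-1; sign (−1)^0·-1^-1·-1^0 = -1.
(a,b)_41: α=0, u≡28; β=-2, v≡12 (mod 41); (28|41)=-1, (12|41)=-1; sign (−1)^0·-1^-2·-1^0 = +1.
(a,b)_∞: sgn(-11)=−, sgn(102102)=+, so +1.
(a,b)_3: α=2, u≡1; β=-1, v≡2 (mod 3); (1|3)=+1, (2|3)=-1; sign (−1)^0·+1^-1·-1^2 = +1.
(a,b)_2: α=0, β=7; u≡5, v≡3 (mod 8); ε(u)ε(v)=0·1, αω(v)=0·1, βω(u)=7·1; sum ≡ 1  ⇒  -1.
(a,b)_17: α=2, u≡3; β=3, v≡12 (mod 17); (3|17)=-1, (12|17)=-1; sign (−1)^0·-1^3·-1^2 = -1.
(a,b)_5: α=0, u≡1; β=2, v≡3 (mod 5); (1|5)=+1, (3|5)=-1; sign (−1)^0·+1^2·-1^0 = +1.
(a,b)_29: α=2, u≡8; β=4, v≡22 (mod 29); (8|29)=-1, (22|29)=+1; sign (−1)^0·-1^4·+1^2 = +1.
(a,b)_7: α=2, u≡5; β=3, v≡6 (mod 7); (5|7)=-1, (6|7)=-1; sign (−1)^0·-1^3·-1^2 = -1.
(a,b)_11: α=1, u≡7; β=1, v≡9 (mod 11); (7|11)=-1, (9|11)=+1; sign (−1)^1·-1^1·+1^1 = +1.
|Ram(-11, 102102)| = 4, even; anisotropic at {2, 7, 13, 17}.

[2, 7, 13, 17]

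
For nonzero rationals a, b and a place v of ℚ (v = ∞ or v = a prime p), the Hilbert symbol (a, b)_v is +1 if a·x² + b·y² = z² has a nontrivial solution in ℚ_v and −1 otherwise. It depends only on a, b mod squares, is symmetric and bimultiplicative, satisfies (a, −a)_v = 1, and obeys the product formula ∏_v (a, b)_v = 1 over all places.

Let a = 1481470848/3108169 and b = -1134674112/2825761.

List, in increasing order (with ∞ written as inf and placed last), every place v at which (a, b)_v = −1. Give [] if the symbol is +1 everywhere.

(a, b) ≡ (4862, -3) mod (ℚ^×)²; places V = {2, 3, 11, 13, 17, 23, 41, 43, ∞}.
(a,b)_3: α=2, u≡2; β=1, v≡2 (mod 3); (2|3)=-1, (2|3)=-1; sign (−1)^0·-1^1·-1^2 = -1.
(a,b)_41: α=-2, u≡34; β=-4, v≡27 (mod 41); (34|41)=-1, (27|41)=-1; sign (−1)^0·-1^-4·-1^-2 = +1.
(a,b)_17: α=1, u≡10; β=2, v≡11 (mod 17); (10|17)=-1, (11|17)=-1; sign (−1)^0·-1^2·-1^1 = -1.
(a,b)_2: α=7, β=6; u≡7, v≡5 (mod 8); ε(u)ε(v)=1·0, αω(v)=7·1, βω(u)=6·0; sum ≡ 1  ⇒  -1.
(a,b)_43: α=-2, u≡26; β=0, v≡16 (mod 43); (26|43)=-1, (16|43)=+1; sign (−1)^0·-1^0·+1^-2 = +1.
(a,b)_11: α=1, u≡7; β=2, v≡7 (mod 11); (7|11)=-1, (7|11)=-1; sign (−1)^0·-1^2·-1^1 = -1.
(a,b)_23: α=2, u≡12; β=0, v≡17 (mod 23); (12|23)=+1, (17|23)=-1; sign (−1)^0·+1^0·-1^2 = +1.
(a,b)_13: α=1, u≡4; β=2, v≡12 (mod 13); (4|13)=+1, (12|13)=+1; sign (−1)^0·+1^2·+1^1 = +1.
(a,b)_∞: sgn(4862)=+, sgn(-3)=−, so +1.
|Ram(4862, -3)| = 4, even; anisotropic at {2, 3, 11, 17}.

[2, 3, 11, 17]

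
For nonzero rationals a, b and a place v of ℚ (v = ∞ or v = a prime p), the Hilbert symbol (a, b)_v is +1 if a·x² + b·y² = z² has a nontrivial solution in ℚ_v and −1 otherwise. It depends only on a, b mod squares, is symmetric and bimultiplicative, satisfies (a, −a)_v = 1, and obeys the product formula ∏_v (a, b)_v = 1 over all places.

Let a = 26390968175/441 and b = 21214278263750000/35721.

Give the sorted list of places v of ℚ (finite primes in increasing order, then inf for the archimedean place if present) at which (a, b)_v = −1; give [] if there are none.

Mod squares: a ≡ 143, b ≡ 95. Check v ∈ {∞, 2, 3, 5, 7, 11, 13, 19}.
v=11: a=11^3·(≡7), b=11^4·(≡2) mod 11; (7|11)=-1, (2|11)=-1; (−1)^{3·4·5}·(-1)^4·(-1)^3 = -1.
v=19: a=19^2·(≡18), b=19^3·(≡11) mod 19; (18|19)=-1, (11|19)=+1; (−1)^{2·3·9}·(-1)^3·(+1)^2 = -1.
v=∞: 143 > 0 and 95 > 0  ⇒  (a,b)_∞ = +1.
v=7: a=7^-2·(≡6), b=7^-2·(≡2) mod 7; (6|7)=-1, (2|7)=+1; (−1)^{-2·-2·3}·(-1)^-2·(+1)^-2 = +1.
v=2: v_2(a)=0, v_2(b)=4; units ≡ 7, 7 (mod 8); ε·ε+αω+βω = 1·1+0·0+4·0 ≡ 1  ⇒  (a,b)_2 = -1.
v=3: a=3^-2·(≡2), b=3^-6·(≡2) mod 3; (2|3)=-1, (2|3)=-1; (−1)^{-2·-6·1}·(-1)^-6·(-1)^-2 = +1.
v=13: a=13^3·(≡11), b=13^2·(≡3) mod 13; (11|13)=-1, (3|13)=+1; (−1)^{3·2·6}·(-1)^2·(+1)^3 = +1.
v=5: a=5^2·(≡2), b=5^7·(≡1) mod 5; (2|5)=-1, (1|5)=+1; (−1)^{2·7·2}·(-1)^7·(+1)^2 = -1.
(143, 95 / ℚ) ramifies at {2, 5, 11, 19}: a division algebra.

[2, 5, 11, 19]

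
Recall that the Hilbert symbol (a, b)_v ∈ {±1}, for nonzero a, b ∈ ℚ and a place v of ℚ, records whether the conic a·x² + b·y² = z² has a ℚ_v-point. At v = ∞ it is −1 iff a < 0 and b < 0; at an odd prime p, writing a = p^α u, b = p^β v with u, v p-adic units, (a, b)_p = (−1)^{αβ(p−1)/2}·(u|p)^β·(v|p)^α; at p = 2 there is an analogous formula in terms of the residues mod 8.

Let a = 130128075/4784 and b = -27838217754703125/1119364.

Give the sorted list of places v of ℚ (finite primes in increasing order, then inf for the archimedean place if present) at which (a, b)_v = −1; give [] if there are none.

(a, b) ≡ (3529097, -29) mod (ℚ^×)²; places V = {2, 3, 5, 7, 11, 13, 23, 29, 37, ∞}.
(a,b)_29: α=1, u≡24; β=3, v≡28 (mod 29); (24|29)=+1, (28|29)=+1; sign (−1)^0·+1^3·+1^1 = +1.
(a,b)_5: α=2, u≡2; β=6, v≡1 (mod 5); (2|5)=-1, (1|5)=+1; sign (−1)^0·-1^6·+1^2 = +1.
(a,b)_2: α=-4, β=-2; u≡1, v≡3 (mod 8); ε(u)ε(v)=0·1, αω(v)=-4·1, βω(u)=-2·0; sum ≡ 0  ⇒  +1.
(a,b)_3: α=2, u≡2; β=2, v≡1 (mod 3); (2|3)=-1, (1|3)=+1; sign (−1)^0·-1^2·+1^2 = +1.
(a,b)_∞: sgn(3529097)=+, sgn(-29)=−, so +1.
(a,b)_23: α=-1, u≡9; β=-4, v≡14 (mod 23); (9|23)=+1, (14|23)=-1; sign (−1)^0·+1^-4·-1^-1 = -1.
(a,b)_7: α=2, u≡5; β=2, v≡5 (mod 7); (5|7)=-1, (5|7)=-1; sign (−1)^0·-1^2·-1^2 = +1.
(a,b)_13: α=-1, u≡3; β=0, v≡3 (mod 13); (3|13)=+1, (3|13)=+1; sign (−1)^0·+1^0·+1^-1 = +1.
(a,b)_37: α=1, u≡8; β=2, v≡31 (mod 37); (8|37)=-1, (31|37)=-1; sign (−1)^0·-1^2·-1^1 = -1.
(a,b)_11: α=1, u≡4; β=2, v≡4 (mod 11); (4|11)=+1, (4|11)=+1; sign (−1)^0·+1^2·+1^1 = +1.
(3529097, -29 / ℚ) ramifies at {23, 37}: a division algebra.

[23, 37]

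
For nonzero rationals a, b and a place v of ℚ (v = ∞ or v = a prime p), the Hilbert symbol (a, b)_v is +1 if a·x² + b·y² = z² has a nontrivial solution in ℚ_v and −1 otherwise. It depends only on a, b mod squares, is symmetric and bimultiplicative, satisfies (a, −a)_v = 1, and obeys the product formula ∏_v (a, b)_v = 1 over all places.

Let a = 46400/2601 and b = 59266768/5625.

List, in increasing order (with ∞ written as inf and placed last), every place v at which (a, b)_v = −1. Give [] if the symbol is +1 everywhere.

(a, b) ≡ (29, 253) mod (ℚ^×)²; places V = {2, 3, 5, 11, 17, 23, 29, ∞}.
(a,b)_5: α=2, u≡1; β=-4, v≡2 (mod 5); (1|5)=+1, (2|5)=-1; sign (−1)^0·+1^-4·-1^2 = +1.
(a,b)_2: α=6, β=4; u≡5, v≡5 (mod 8); ε(u)ε(v)=0·0, αω(v)=6·1, βω(u)=4·1; sum ≡ 0  ⇒  +1.
(a,b)_23: α=0, u≡16; β=1, v≡15 (mod 23); (16|23)=+1, (15|23)=-1; sign (−1)^0·+1^1·-1^0 = +1.
(a,b)_17: α=-2, u≡14; β=0, v≡13 (mod 17); (14|17)=-1, (13|17)=+1; sign (−1)^0·-1^0·+1^-2 = +1.
(a,b)_∞: sgn(29)=+, sgn(253)=+, so +1.
(a,b)_11: α=0, u≡7; β=5, v≡4 (mod 11); (7|11)=-1, (4|11)=+1; sign (−1)^0·-1^5·+1^0 = -1.
(a,b)_29: α=1, u≡22; β=0, v≡10 (mod 29); (22|29)=+1, (10|29)=-1; sign (−1)^0·+1^0·-1^1 = -1.
(a,b)_3: α=-2, u≡2; β=-2, v≡1 (mod 3); (2|3)=-1, (1|3)=+1; sign (−1)^0·-1^-2·+1^-2 = +1.
|Ram(29, 253)| = 2, even; anisotropic at {11, 29}.

[11, 29]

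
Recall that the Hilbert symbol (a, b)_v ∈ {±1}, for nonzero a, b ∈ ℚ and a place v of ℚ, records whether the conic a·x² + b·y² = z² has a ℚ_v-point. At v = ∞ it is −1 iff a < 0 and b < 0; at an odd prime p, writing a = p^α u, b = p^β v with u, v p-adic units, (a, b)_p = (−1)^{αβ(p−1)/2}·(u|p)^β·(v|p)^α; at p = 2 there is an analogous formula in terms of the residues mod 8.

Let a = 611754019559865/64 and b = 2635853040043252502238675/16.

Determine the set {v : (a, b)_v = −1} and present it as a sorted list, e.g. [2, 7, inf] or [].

Mod squares: a ≡ 62985, b ≡ 5187. Check v ∈ {∞, 2, 3, 5, 7, 13, 17, 19, 23}.
v=5: a=5^1·(≡2), b=5^2·(≡2) mod 5; (2|5)=-1, (2|5)=-1; (−1)^{1·2·2}·(-1)^2·(-1)^1 = -1.
v=7: a=7^2·(≡3), b=7^3·(≡3) mod 7; (3|7)=-1, (3|7)=-1; (−1)^{2·3·3}·(-1)^3·(-1)^2 = -1.
v=2: v_2(a)=-6, v_2(b)=-4; units ≡ 1, 3 (mod 8); ε·ε+αω+βω = 0·1+-6·1+-4·0 ≡ 0  ⇒  (a,b)_2 = +1.
v=23: a=23^0·(≡5), b=23^2·(≡13) mod 23; (5|23)=-1, (13|23)=+1; (−1)^{0·2·11}·(-1)^2·(+1)^0 = +1.
v=13: a=13^3·(≡3), b=13^5·(≡3) mod 13; (3|13)=+1, (3|13)=+1; (−1)^{3·5·6}·(+1)^5·(+1)^3 = +1.
v=3: a=3^3·(≡1), b=3^7·(≡1) mod 3; (1|3)=+1, (1|3)=+1; (−1)^{3·7·1}·(+1)^7·(+1)^3 = -1.
v=19: a=19^5·(≡6), b=19^5·(≡7) mod 19; (6|19)=+1, (7|19)=+1; (−1)^{5·5·9}·(+1)^5·(+1)^5 = -1.
v=17: a=17^1·(≡4), b=17^2·(≡9) mod 17; (4|17)=+1, (9|17)=+1; (−1)^{1·2·8}·(+1)^2·(+1)^1 = +1.
v=∞: 62985 > 0 and 5187 > 0  ⇒  (a,b)_∞ = +1.
(62985, 5187 / ℚ) ramifies at {3, 5, 7, 19}: a division algebra.

[3, 5, 7, 19]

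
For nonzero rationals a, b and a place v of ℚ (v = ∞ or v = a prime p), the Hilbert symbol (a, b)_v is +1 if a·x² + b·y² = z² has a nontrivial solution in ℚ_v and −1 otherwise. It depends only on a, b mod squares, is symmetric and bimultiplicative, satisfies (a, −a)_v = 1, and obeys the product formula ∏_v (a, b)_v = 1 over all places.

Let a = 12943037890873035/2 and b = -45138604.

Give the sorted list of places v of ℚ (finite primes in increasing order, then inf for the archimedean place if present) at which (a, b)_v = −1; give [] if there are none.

Mod squares: a ≡ 54230, b ≡ -230299. Check v ∈ {∞, 2, 3, 5, 7, 11, 17, 19, 23, 29, 31}.
v=23: a=23^2·(≡22), b=23^1·(≡19) mod 23; (22|23)=-1, (19|23)=-1; (−1)^{2·1·11}·(-1)^1·(-1)^2 = -1.
v=2: v_2(a)=-1, v_2(b)=2; units ≡ 3, 5 (mod 8); ε·ε+αω+βω = 1·0+-1·1+2·1 ≡ 1  ⇒  (a,b)_2 = -1.
v=31: a=31^2·(≡11), b=31^1·(≡17) mod 31; (11|31)=-1, (17|31)=-1; (−1)^{2·1·15}·(-1)^1·(-1)^2 = -1.
v=29: a=29^1·(≡18), b=29^0·(≡12) mod 29; (18|29)=-1, (12|29)=-1; (−1)^{1·0·14}·(-1)^0·(-1)^1 = -1.
v=7: a=7^0·(≡4), b=7^2·(≡4) mod 7; (4|7)=+1, (4|7)=+1; (−1)^{0·2·3}·(+1)^2·(+1)^0 = +1.
v=3: a=3^2·(≡2), b=3^0·(≡2) mod 3; (2|3)=-1, (2|3)=-1; (−1)^{2·0·1}·(-1)^0·(-1)^2 = +1.
v=∞: 54230 > 0 and -230299 < 0  ⇒  (a,b)_∞ = +1.
v=11: a=11^1·(≡2), b=11^0·(≡6) mod 11; (2|11)=-1, (6|11)=-1; (−1)^{1·0·5}·(-1)^0·(-1)^1 = -1.
v=19: a=19^2·(≡9), b=19^1·(≡6) mod 19; (9|19)=+1, (6|19)=+1; (−1)^{2·1·9}·(+1)^1·(+1)^2 = +1.
v=5: a=5^1·(≡1), b=5^0·(≡1) mod 5; (1|5)=+1, (1|5)=+1; (−1)^{1·0·2}·(+1)^0·(+1)^1 = +1.
v=17: a=17^3·(≡14), b=17^1·(≡1) mod 17; (14|17)=-1, (1|17)=+1; (−1)^{3·1·8}·(-1)^1·(+1)^3 = -1.
Ram(54230, -230299) = {2, 11, 17, 23, 29, 31}; no ℚ_2-point on the conic.

[2, 11, 17, 23, 29, 31]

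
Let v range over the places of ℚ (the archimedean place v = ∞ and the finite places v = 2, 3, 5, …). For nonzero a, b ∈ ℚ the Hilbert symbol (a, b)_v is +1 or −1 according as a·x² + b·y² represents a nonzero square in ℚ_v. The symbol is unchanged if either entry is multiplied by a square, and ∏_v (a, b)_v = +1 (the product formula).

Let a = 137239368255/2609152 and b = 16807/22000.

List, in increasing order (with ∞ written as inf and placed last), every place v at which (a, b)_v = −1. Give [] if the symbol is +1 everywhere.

(a, b) ≡ (3315, 385) mod (ℚ^×)²; places V = {2, 3, 5, 7, 11, 13, 17, 19, 37, ∞}.
(a,b)_19: α=2, u≡7; β=0, v≡4 (mod 19); (7|19)=+1, (4|19)=+1; sign (−1)^0·+1^0·+1^2 = +1.
(a,b)_5: α=1, u≡3; β=-3, v≡2 (mod 5); (3|5)=-1, (2|5)=-1; sign (−1)^0·-1^-3·-1^1 = +1.
(a,b)_13: α=-1, u≡8; β=0, v≡6 (mod 13); (8|13)=-1, (6|13)=-1; sign (−1)^0·-1^0·-1^-1 = -1.
(a,b)_∞: sgn(3315)=+, sgn(385)=+, so +1.
(a,b)_11: α=2, u≡1; β=-1, v≡6 (mod 11); (1|11)=+1, (6|11)=-1; sign (−1)^0·+1^-1·-1^2 = +1.
(a,b)_7: α=-2, u≡4; β=5, v≡6 (mod 7); (4|7)=+1, (6|7)=-1; sign (−1)^0·+1^5·-1^-2 = +1.
(a,b)_17: α=1, u≡9; β=0, v≡14 (mod 17); (9|17)=+1, (14|17)=-1; sign (−1)^0·+1^0·-1^1 = -1.
(a,b)_3: α=3, u≡1; β=0, v≡1 (mod 3); (1|3)=+1, (1|3)=+1; sign (−1)^0·+1^0·+1^3 = +1.
(a,b)_2: α=-12, β=-4; u≡3, v≡1 (mod 8); ε(u)ε(v)=1·0, αω(v)=-12·0, βω(u)=-4·1; sum ≡ 0  ⇒  +1.
(a,b)_37: α=2, u≡17; β=0, v≡29 (mod 37); (17|37)=-1, (29|37)=-1; sign (−1)^0·-1^0·-1^2 = +1.
|Ram(3315, 385)| = 2, even; anisotropic at {13, 17}.

[13, 17]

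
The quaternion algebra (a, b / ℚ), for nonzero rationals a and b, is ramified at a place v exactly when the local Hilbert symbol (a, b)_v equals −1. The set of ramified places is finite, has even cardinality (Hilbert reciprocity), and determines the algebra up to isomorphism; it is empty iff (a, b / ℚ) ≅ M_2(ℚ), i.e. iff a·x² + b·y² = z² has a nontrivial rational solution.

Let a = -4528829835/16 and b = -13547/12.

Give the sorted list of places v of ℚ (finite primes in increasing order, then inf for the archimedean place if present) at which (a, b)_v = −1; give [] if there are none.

[3, 17, 23, inf]

Mod squares: a ≡ -2635, b ≡ -40641. Check v ∈ {∞, 2, 3, 5, 17, 19, 23, 31}.
v=3: a=3^2·(≡2), b=3^-1·(≡1) mod 3; (2|3)=-1, (1|3)=+1; (−1)^{2·-1·1}·(-1)^-1·(+1)^2 = -1.
v=23: a=23^2·(≡21), b=23^1·(≡18) mod 23; (21|23)=-1, (18|23)=+1; (−1)^{2·1·11}·(-1)^1·(+1)^2 = -1.
v=17: a=17^1·(≡8), b=17^0·(≡3) mod 17; (8|17)=+1, (3|17)=-1; (−1)^{1·0·8}·(+1)^0·(-1)^1 = -1.
v=∞: -2635 < 0 and -40641 < 0  ⇒  (a,b)_∞ = -1.
v=19: a=19^2·(≡16), b=19^1·(≡15) mod 19; (16|19)=+1, (15|19)=-1; (−1)^{2·1·9}·(+1)^1·(-1)^2 = +1.
v=5: a=5^1·(≡3), b=5^0·(≡4) mod 5; (3|5)=-1, (4|5)=+1; (−1)^{1·0·2}·(-1)^0·(+1)^1 = +1.
v=31: a=31^1·(≡25), b=31^1·(≡23) mod 31; (25|31)=+1, (23|31)=-1; (−1)^{1·1·15}·(+1)^1·(-1)^1 = +1.
v=2: v_2(a)=-4, v_2(b)=-2; units ≡ 5, 7 (mod 8); ε·ε+αω+βω = 0·1+-4·0+-2·1 ≡ 0  ⇒  (a,b)_2 = +1.
(-2635, -40641 / ℚ) ramifies at {3, 17, 23, ∞}: a division algebra.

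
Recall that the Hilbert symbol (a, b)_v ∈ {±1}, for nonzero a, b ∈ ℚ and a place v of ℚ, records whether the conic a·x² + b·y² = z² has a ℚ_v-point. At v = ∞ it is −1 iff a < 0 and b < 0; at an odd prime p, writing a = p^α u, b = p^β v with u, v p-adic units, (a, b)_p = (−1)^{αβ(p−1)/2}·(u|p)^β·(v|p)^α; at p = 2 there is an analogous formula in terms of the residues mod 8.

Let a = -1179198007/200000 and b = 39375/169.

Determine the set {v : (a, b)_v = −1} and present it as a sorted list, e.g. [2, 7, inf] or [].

[5, 41]

(a, b) ≡ (-206435, 7) mod (ℚ^×)²; places V = {2, 3, 5, 7, 13, 19, 41, 53, ∞}.
(a,b)_3: α=0, u≡1; β=2, v≡1 (mod 3); (1|3)=+1, (1|3)=+1; sign (−1)^0·+1^2·+1^0 = +1.
(a,b)_2: α=-6, β=0; u≡5, v≡7 (mod 8); ε(u)ε(v)=0·1, αω(v)=-6·0, βω(u)=0·1; sum ≡ 0  ⇒  +1.
(a,b)_5: α=-5, u≡2; β=4, v≡2 (mod 5); (2|5)=-1, (2|5)=-1; sign (−1)^0·-1^4·-1^-5 = -1.
(a,b)_∞: sgn(-206435)=−, sgn(7)=+, so +1.
(a,b)_41: α=1, u≡20; β=0, v≡3 (mod 41); (20|41)=+1, (3|41)=-1; sign (−1)^0·+1^0·-1^1 = -1.
(a,b)_7: α=0, u≡2; β=1, v≡4 (mod 7); (2|7)=+1, (4|7)=+1; sign (−1)^0·+1^1·+1^0 = +1.
(a,b)_19: α=1, u≡8; β=0, v≡6 (mod 19); (8|19)=-1, (6|19)=+1; sign (−1)^0·-1^0·+1^1 = +1.
(a,b)_13: α=4, u≡5; β=-2, v≡11 (mod 13); (5|13)=-1, (11|13)=-1; sign (−1)^0·-1^-2·-1^4 = +1.
(a,b)_53: α=1, u≡14; β=0, v≡42 (mod 53); (14|53)=-1, (42|53)=+1; sign (−1)^0·-1^0·+1^1 = +1.
Ram(-206435, 7) = {5, 41}; no ℚ_5-point on the conic.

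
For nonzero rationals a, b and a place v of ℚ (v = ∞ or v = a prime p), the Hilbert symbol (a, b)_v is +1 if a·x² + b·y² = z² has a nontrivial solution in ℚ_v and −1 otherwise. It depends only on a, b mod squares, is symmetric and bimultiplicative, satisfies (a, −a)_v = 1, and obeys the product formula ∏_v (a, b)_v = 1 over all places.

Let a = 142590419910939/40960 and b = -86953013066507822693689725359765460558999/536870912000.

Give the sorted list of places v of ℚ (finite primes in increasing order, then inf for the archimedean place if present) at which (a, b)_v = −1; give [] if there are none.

Mod squares: a ≡ 106590, b ≡ -12155. Check v ∈ {∞, 2, 3, 5, 7, 11, 13, 17, 19, 31, 41}.
v=11: a=11^1·(≡7), b=11^5·(≡8) mod 11; (7|11)=-1, (8|11)=-1; (−1)^{1·5·5}·(-1)^5·(-1)^1 = -1.
v=19: a=19^1·(≡11), b=19^2·(≡1) mod 19; (11|19)=+1, (1|19)=+1; (−1)^{1·2·9}·(+1)^2·(+1)^1 = +1.
v=3: a=3^1·(≡1), b=3^4·(≡1) mod 3; (1|3)=+1, (1|3)=+1; (−1)^{1·4·1}·(+1)^4·(+1)^1 = +1.
v=17: a=17^1·(≡3), b=17^3·(≡13) mod 17; (3|17)=-1, (13|17)=+1; (−1)^{1·3·8}·(-1)^3·(+1)^1 = -1.
v=41: a=41^2·(≡18), b=41^6·(≡17) mod 41; (18|41)=+1, (17|41)=-1; (−1)^{2·6·20}·(+1)^6·(-1)^2 = +1.
v=2: v_2(a)=-13, v_2(b)=-32; units ≡ 7, 5 (mod 8); ε·ε+αω+βω = 1·0+-13·1+-32·0 ≡ 1  ⇒  (a,b)_2 = -1.
v=∞: 106590 > 0 and -12155 < 0  ⇒  (a,b)_∞ = +1.
v=5: a=5^-1·(≡2), b=5^-3·(≡1) mod 5; (2|5)=-1, (1|5)=+1; (−1)^{-1·-3·2}·(-1)^-3·(+1)^-1 = -1.
v=31: a=31^2·(≡12), b=31^6·(≡16) mod 31; (12|31)=-1, (16|31)=+1; (−1)^{2·6·15}·(-1)^6·(+1)^2 = +1.
v=13: a=13^2·(≡4), b=13^5·(≡10) mod 13; (4|13)=+1, (10|13)=+1; (−1)^{2·5·6}·(+1)^5·(+1)^2 = +1.
v=7: a=7^2·(≡1), b=7^4·(≡1) mod 7; (1|7)=+1, (1|7)=+1; (−1)^{2·4·3}·(+1)^4·(+1)^2 = +1.
|Ram(106590, -12155)| = 4, even; anisotropic at {2, 5, 11, 17}.

[2, 5, 11, 17]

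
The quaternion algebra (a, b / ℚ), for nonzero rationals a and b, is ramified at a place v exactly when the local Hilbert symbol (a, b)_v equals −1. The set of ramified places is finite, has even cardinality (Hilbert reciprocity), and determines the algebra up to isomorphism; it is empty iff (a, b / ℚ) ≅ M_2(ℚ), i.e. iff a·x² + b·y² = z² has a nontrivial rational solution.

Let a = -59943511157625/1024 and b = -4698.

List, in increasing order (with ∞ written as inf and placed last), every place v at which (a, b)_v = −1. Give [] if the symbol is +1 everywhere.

[2, 3, 5, 17, 19, inf]

(a, b) ≡ (-140505, -58) mod (ℚ^×)²; places V = {2, 3, 5, 17, 19, 29, ∞}.
(a,b)_19: α=1, u≡8; β=0, v≡14 (mod 19); (8|19)=-1, (14|19)=-1; sign (−1)^0·-1^0·-1^1 = -1.
(a,b)_17: α=3, u≡3; β=0, v≡11 (mod 17); (3|17)=-1, (11|17)=-1; sign (−1)^0·-1^0·-1^3 = -1.
(a,b)_5: α=3, u≡1; β=0, v≡2 (mod 5); (1|5)=+1, (2|5)=-1; sign (−1)^0·+1^0·-1^3 = -1.
(a,b)_2: α=-10, β=1; u≡7, v≡3 (mod 8); ε(u)ε(v)=1·1, αω(v)=-10·1, βω(u)=1·0; sum ≡ 1  ⇒  -1.
(a,b)_29: α=1, u≡2; β=1, v≡12 (mod 29); (2|29)=-1, (12|29)=-1; sign (−1)^0·-1^1·-1^1 = +1.
(a,b)_3: α=11, u≡1; β=4, v≡2 (mod 3); (1|3)=+1, (2|3)=-1; sign (−1)^0·+1^4·-1^11 = -1.
(a,b)_∞: sgn(-140505)=−, sgn(-58)=−, so -1.
Ram(-140505, -58) = {2, 3, 5, 17, 19, ∞}; no ℚ_2-point on the conic.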